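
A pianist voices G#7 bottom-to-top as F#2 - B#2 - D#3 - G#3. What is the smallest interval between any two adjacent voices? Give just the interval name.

Adjacent intervals: F#2→B#2 = augmented fourth; B#2→D#3 = minor third; D#3→G#3 = perfect fourth.
The smallest is B#2 to D#3, a minor third (3 semitones).

m3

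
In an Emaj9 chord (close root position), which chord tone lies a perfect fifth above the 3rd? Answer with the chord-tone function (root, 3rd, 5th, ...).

7th

Spelling the chord: E-G#-B-D#-F#.
The 3rd is G#. A perfect fifth above G# is D#.
D# is the chord's 7th.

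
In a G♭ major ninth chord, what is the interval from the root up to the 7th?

G♭maj9 is spelled G♭-B♭-D♭-F-A♭.
The root is G♭ and the 7th is F.
From G♭ to F is 11 semitones, exactly the major seventh.

major 7th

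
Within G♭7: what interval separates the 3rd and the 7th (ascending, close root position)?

Spelling the chord: G♭–B♭–D♭–F♭.
3rd = B♭; 7th = F♭.
From B♭ to F♭: 6 semitones over a fifth = diminished.

diminished fifth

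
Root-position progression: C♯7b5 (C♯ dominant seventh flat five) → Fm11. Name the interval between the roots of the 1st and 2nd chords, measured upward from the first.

diminished fourth

The roots are C♯ and F.
From C♯ to F: 4 semitones over a fourth = diminished.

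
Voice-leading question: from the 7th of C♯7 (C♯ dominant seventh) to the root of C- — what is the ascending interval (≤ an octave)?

C♯7 (C♯ dominant seventh) has B as its 7th, and C- has C as its root.
From B to C: 1 semitone over a second = minor.

m2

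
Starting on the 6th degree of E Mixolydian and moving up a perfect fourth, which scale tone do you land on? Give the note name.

F#

The scale is E F# G# A B C# D.
The 6th degree is C#; a perfect fourth above that is F# — scale degree 2.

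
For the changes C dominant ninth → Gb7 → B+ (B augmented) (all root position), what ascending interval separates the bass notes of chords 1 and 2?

diminished 5th

The roots are C and Gb.
C up to Gb is 6 semitones, a half step narrower than a perfect fifth, so the interval is diminished.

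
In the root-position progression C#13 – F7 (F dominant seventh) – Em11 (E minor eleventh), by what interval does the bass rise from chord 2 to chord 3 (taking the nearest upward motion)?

major seventh

The roots are F and E.
F up to E spans 7 letter names and 11 semitones — a major seventh.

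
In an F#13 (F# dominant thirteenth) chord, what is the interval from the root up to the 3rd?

Spelling the chord: F#, A#, C#, E, G#, D#.
The root is F# and the 3rd is A#.
From F# to A# is 4 semitones, exactly the major third.

major third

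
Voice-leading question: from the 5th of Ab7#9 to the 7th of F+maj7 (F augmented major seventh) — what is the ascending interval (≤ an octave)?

Ab7#9 has Eb as its 5th, and F+maj7 (F augmented major seventh) has E as its 7th.
Eb up to E is 1 semitone, a half step wider than a perfect unison, so the interval is augmented.

A1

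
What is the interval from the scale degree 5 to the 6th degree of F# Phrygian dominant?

F# phrygian dominant: F# G A# B C# D E.
Scale degree 5 = C#; degree 6 = D.
2 letter names make it a second; at 1 semitone (a half step narrower than major) the quality is minor.

minor second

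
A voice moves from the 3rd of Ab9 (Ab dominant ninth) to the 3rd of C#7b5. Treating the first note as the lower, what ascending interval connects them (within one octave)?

augmented third

Ab9 (Ab dominant ninth) has C as its 3rd, and C#7b5 has E# as its 3rd.
C up to E# is 5 semitones, a half step wider than a major third, so the interval is augmented.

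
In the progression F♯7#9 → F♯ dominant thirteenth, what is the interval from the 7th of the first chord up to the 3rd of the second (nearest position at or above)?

augmented fourth

The 7th of F♯7#9 is E; the 3rd of F♯ dominant thirteenth is A♯.
From E to A♯: 6 semitones over a fourth = augmented.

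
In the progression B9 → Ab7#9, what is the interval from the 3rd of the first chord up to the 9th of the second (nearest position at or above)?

The 3rd of B9 is D#; the 9th of Ab7#9 is B.
D# up to B is 8 semitones, a half step narrower than a major sixth, so the interval is minor.

minor 6th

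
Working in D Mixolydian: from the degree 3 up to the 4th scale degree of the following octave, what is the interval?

minor ninth

The scale runs D E F# G A B C.
That puts F# below G.
From F# to G: 13 semitones over a ninth = minor.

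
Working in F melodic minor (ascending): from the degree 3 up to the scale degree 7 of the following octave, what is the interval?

Spelling F melodic minor (ascending): F G A♭ B♭ C D E.
So we need the interval from A♭ up to E.
12 letter names make it a twelfth; at 20 semitones (a half step wider than perfect) the quality is augmented.

A12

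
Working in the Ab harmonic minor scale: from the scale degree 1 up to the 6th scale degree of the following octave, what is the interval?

The scale runs Ab Bb Cb Db Eb Fb G.
Scale degree 1 = Ab; 6th degree (up an octave) = Fb.
13 letter names make it a thirteenth; at 20 semitones (a half step narrower than major) the quality is minor.

minor thirteenth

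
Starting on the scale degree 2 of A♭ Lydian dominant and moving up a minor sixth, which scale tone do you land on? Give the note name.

The scale is A♭ B♭ C D E♭ F G♭.
The scale degree 2 is B♭; a minor sixth above that is G♭ — scale degree 7.

Gb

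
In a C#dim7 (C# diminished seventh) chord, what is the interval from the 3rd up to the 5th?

Spelling the chord: C# E G Bb.
So we need the interval from E up to G.
E up to G is 3 semitones, a half step narrower than a major third, so the interval is minor.

m3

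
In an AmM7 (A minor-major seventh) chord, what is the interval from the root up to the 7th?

AmM7: A, C, E, G♯.
Root = A; 7th = G♯.
Counting 7 letters and 11 half steps from A gives a major seventh.

M7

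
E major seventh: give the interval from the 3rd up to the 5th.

minor third

The chord tones of E major seventh are E G# B D#.
That puts G# below B.
3 letter names make it a third; at 3 semitones (a half step narrower than major) the quality is minor.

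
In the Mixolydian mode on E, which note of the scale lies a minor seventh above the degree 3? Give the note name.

The scale is E F♯ G♯ A B C♯ D.
The degree 3 is G♯; a minor seventh above that is F♯ — scale degree 2.

F#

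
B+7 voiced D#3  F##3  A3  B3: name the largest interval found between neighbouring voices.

major third

Adjacent intervals: D#3→F##3 = major third; F##3→A3 = diminished third; A3→B3 = major second.
The largest is D#3 to F##3, a major third (4 semitones).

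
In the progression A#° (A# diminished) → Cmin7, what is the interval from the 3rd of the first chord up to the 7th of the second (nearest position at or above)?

A#° (A# diminished) has C# as its 3rd, and Cmin7 has Bb as its 7th.
7 letter names make it a seventh; at 9 semitones (a whole step narrower than major) the quality is diminished.

diminished 7th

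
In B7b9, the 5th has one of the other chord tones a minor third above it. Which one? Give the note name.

A

The chord tones of B dominant seventh flat nine are B-D#-F#-A-C.
The 5th is F#. A minor third above F# is A.
A is the chord's 7th.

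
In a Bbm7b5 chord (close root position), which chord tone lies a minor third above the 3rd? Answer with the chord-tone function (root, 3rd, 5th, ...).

Spelling the chord: Bb, Db, Fb, Ab.
The 3rd is Db. A minor third above Db is Fb.
Fb is the chord's 5th.

5th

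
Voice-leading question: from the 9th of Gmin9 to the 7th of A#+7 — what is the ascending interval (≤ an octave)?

The 9th of Gmin9 is A; the 7th of A#+7 is G#.
A up to G# spans 7 letter names and 11 semitones — a major seventh.

major 7th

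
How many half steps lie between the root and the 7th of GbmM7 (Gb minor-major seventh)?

The chord tones of GbmM7 are Gb–Bbb–Db–F.
Gb to F is a major seventh: 11 semitones.

11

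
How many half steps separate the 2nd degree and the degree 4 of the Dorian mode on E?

The scale is E F# G A B C# D.
F# up to A is a minor third — 3 semitones.

3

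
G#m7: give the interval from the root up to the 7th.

minor 7th

G#-7 (G# minor seventh) is spelled G#–B–D#–F#.
That puts G# below F#.
From G# to F#: 10 semitones over a seventh = minor.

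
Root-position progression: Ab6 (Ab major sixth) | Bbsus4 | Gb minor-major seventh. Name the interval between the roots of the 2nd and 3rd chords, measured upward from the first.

The roots are Bb and Gb.
6 letter names make it a sixth; at 8 semitones (a half step narrower than major) the quality is minor.

minor sixth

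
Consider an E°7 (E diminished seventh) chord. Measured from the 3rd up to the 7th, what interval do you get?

diminished 5th

Spelling the chord: E, G, B♭, D♭.
The 3rd is G and the 7th is D♭.
From G to D♭: 6 semitones over a fifth = diminished.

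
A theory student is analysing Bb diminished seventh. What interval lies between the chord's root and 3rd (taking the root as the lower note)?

Bbdim7 is spelled Bb-Db-Fb-Abb.
So we need the interval from Bb up to Db.
Bb up to Db is 3 semitones, a half step narrower than a major third, so the interval is minor.

minor third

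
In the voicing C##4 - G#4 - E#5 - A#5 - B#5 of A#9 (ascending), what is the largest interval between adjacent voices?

major sixth

Adjacent intervals: C##4→G#4 = diminished fifth; G#4→E#5 = major sixth; E#5→A#5 = perfect fourth; A#5→B#5 = major second.
The largest is G#4 to E#5, a major sixth (9 semitones).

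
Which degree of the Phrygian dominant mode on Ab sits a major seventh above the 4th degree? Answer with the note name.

C

The scale is Ab Bbb C Db Eb Fb Gb.
The 4th degree is Db; a major seventh above that is C — scale degree 3.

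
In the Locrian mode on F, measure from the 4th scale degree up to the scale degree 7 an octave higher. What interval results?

Spelling the Locrian mode on F: F Gb Ab Bb Cb Db Eb.
4th scale degree = Bb; 7th degree (up an octave) = Eb.
Bb up to Eb spans 11 letter names and 17 semitones — a perfect eleventh.

perfect 11th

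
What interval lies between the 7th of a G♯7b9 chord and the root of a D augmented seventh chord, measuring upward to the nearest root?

G♯7b9 has F♯ as its 7th, and D augmented seventh has D as its root.
6 letter names make it a sixth; at 8 semitones (a half step narrower than major) the quality is minor.

minor sixth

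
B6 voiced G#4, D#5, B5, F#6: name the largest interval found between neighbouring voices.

Adjacent intervals: G#4→D#5 = perfect fifth; D#5→B5 = minor sixth; B5→F#6 = perfect fifth.
The largest is D#5 to B5, a minor sixth (8 semitones).

minor sixth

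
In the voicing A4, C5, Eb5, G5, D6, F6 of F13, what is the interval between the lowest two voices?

Those voices are A4 and C5.
A up to C is 3 semitones, a half step narrower than a major third, so the interval is minor.

minor third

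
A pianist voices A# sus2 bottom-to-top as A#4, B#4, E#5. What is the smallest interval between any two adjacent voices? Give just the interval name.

Adjacent intervals: A#4→B#4 = major second; B#4→E#5 = perfect fourth.
The smallest is A#4 to B#4, a major second (2 semitones).

major second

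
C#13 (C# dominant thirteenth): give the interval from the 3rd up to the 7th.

diminished fifth

The chord tones of C#13 are C# E# G# B D# A#.
So we need the interval from E# up to B.
5 letter names make it a fifth; at 6 semitones (a half step narrower than perfect) the quality is diminished.
That tritone between 3rd and 7th is what gives the dominant seventh its pull toward resolution.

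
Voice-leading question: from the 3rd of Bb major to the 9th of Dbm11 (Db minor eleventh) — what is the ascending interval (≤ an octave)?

Bb major has D as its 3rd, and Dbm11 (Db minor eleventh) has Eb as its 9th.
D up to Eb is 1 semitone, a half step narrower than a major second, so the interval is minor.

minor second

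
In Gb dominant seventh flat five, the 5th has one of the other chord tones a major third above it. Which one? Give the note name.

The chord tones of Gb7b5 (Gb dominant seventh flat five) are Gb Bb Dbb Fb.
The 5th is Dbb. A major third above Dbb is Fb.
Fb is the chord's 7th.

Fb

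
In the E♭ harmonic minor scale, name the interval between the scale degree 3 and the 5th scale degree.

E♭ harmonic minor: E♭ F G♭ A♭ B♭ C♭ D.
Scale degree 3 = G♭; scale degree 5 = B♭.
G♭ up to B♭ spans 3 letter names and 4 semitones — a major third.

major third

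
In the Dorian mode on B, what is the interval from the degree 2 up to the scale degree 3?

minor second

Spelling the Dorian mode on B: B C♯ D E F♯ G♯ A.
That puts C♯ below D.
2 letter names make it a second; at 1 semitone (a half step narrower than major) the quality is minor.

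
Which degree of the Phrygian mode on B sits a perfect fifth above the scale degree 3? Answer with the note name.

A

The scale is B C D E F# G A.
The scale degree 3 is D; a perfect fifth above that is A — scale degree 7.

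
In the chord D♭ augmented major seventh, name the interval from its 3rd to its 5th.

The chord tones of D♭ augmented major seventh are D♭–F–A–C.
So we need the interval from F up to A.
F up to A spans 3 letter names and 4 semitones — a major third.

major third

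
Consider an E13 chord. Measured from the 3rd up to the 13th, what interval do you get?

perfect 11th

E13: E, G#, B, D, F#, C#.
3rd = G#; 13th = C#.
Counting 11 letters and 17 half steps from G# gives a perfect eleventh.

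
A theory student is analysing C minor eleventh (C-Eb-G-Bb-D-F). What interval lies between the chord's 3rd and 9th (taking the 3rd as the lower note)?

That puts Eb below D.
Counting 7 letters and 11 half steps from Eb gives a major seventh.

major 7th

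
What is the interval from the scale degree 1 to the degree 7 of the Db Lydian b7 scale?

m7

The scale runs Db Eb F G Ab Bb Cb.
Scale degree 1 = Db; scale degree 7 = Cb.
7 letter names make it a seventh; at 10 semitones (a half step narrower than major) the quality is minor.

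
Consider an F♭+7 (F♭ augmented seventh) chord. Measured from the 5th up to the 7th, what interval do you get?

F♭aug7: F♭ A♭ C E𝄫.
5th = C; 7th = E𝄫.
3 letter names make it a third; at 2 semitones (a whole step narrower than major) the quality is diminished.

diminished 3rd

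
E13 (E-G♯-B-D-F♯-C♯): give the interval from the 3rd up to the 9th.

minor 7th

That puts G♯ below F♯.
7 letter names make it a seventh; at 10 semitones (a half step narrower than major) the quality is minor.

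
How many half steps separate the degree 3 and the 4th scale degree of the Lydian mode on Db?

2

The scale is Db Eb F G Ab Bb C.
F up to G is a major second — 2 semitones.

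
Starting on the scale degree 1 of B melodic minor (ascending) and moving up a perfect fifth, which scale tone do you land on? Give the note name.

F#

The scale is B C# D E F# G# A#.
The scale degree 1 is B; a perfect fifth above that is F# — scale degree 5.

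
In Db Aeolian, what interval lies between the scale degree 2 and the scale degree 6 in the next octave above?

Db natural minor: Db Eb Fb Gb Ab Bbb Cb.
So we need the interval from Eb up to Bbb.
12 letter names make it a twelfth; at 18 semitones (a half step narrower than perfect) the quality is diminished.

diminished 12th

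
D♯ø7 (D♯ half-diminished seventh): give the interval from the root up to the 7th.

minor seventh

D♯m7b5: D♯-F♯-A-C♯.
Root = D♯; 7th = C♯.
7 letter names make it a seventh; at 10 semitones (a half step narrower than major) the quality is minor.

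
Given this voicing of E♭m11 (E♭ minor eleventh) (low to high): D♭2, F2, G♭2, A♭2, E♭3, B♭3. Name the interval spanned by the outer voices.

The outer voices are D♭2 and B♭3.
From D♭ to B♭ is 21 semitones, exactly the major thirteenth.

major thirteenth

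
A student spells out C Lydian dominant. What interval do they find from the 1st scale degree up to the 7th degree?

minor seventh

Spelling C Lydian dominant: C D E F# G A Bb.
The 1st scale degree is C and the 7th scale degree is Bb.
C up to Bb is 10 semitones, a half step narrower than a major seventh, so the interval is minor.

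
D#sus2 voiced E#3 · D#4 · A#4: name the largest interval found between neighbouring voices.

Adjacent intervals: E#3→D#4 = minor seventh; D#4→A#4 = perfect fifth.
The largest is E#3 to D#4, a minor seventh (10 semitones).

m7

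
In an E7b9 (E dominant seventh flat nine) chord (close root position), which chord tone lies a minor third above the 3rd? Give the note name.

E7b9 (E dominant seventh flat nine): E, G#, B, D, F.
The 3rd is G#. A minor third above G# is B.
B is the chord's 5th.

B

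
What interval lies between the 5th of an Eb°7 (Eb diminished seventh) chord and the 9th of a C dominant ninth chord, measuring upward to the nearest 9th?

A3

The 5th of Eb°7 (Eb diminished seventh) is Bbb; the 9th of C dominant ninth is D.
3 letter names make it a third; at 5 semitones (a half step wider than major) the quality is augmented.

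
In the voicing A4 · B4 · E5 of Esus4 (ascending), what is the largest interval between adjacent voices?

P4

Adjacent intervals: A4→B4 = major second; B4→E5 = perfect fourth.
The largest is B4 to E5, a perfect fourth (5 semitones).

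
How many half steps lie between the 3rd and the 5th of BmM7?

4

Bm(maj7): B-D-F#-A#.
D to F# is a major third: 4 semitones.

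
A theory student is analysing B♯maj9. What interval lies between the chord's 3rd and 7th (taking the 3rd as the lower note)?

B♯maj9 is spelled B♯–D𝄪–F𝄪–A𝄪–C𝄪.
The 3rd is D𝄪 and the 7th is A𝄪.
D𝄪 up to A𝄪 spans 5 letter names and 7 semitones — a perfect fifth.

perfect fifth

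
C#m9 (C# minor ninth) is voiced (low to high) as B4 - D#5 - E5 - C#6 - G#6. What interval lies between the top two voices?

P5

Those voices are C#6 and G#6.
Counting 5 letters and 7 half steps from C# gives a perfect fifth.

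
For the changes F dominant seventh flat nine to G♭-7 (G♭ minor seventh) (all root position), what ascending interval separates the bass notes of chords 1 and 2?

The roots are F and G♭.
F up to G♭ is 1 semitone, a half step narrower than a major second, so the interval is minor.

minor second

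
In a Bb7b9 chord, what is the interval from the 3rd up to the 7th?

diminished fifth

The chord tones of Bb7b9 are Bb-D-F-Ab-Cb.
So we need the interval from D up to Ab.
5 letter names make it a fifth; at 6 semitones (a half step narrower than perfect) the quality is diminished.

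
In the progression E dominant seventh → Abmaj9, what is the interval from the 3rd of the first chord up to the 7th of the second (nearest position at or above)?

d8

E dominant seventh has G# as its 3rd, and Abmaj9 has G as its 7th.
8 letter names make it an octave; at 11 semitones (a half step narrower than perfect) the quality is diminished.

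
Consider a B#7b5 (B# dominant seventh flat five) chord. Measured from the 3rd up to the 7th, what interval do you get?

diminished fifth

The chord tones of B#7b5 (B# dominant seventh flat five) are B#–D##–F#–A#.
So we need the interval from D## up to A#.
5 letter names make it a fifth; at 6 semitones (a half step narrower than perfect) the quality is diminished.
This 3–7 tritone is the characteristic tension at the heart of the dominant sound.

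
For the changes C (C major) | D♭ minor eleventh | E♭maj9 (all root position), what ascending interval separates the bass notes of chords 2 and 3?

The roots are D♭ and E♭.
From D♭ to E♭ is 2 semitones, exactly the major second.

M2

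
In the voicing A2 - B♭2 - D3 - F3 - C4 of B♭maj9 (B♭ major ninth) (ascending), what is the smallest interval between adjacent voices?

minor second

Adjacent intervals: A2→B♭2 = minor second; B♭2→D3 = major third; D3→F3 = minor third; F3→C4 = perfect fifth.
The smallest is A2 to B♭2, a minor second (1 semitone).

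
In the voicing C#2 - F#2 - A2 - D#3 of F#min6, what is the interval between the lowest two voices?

Those voices are C#2 and F#2.
From C# to F# is 5 semitones, exactly the perfect fourth.

P4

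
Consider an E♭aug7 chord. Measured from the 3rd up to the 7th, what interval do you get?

diminished fifth

E♭aug7 is spelled E♭, G, B, D♭.
That puts G below D♭.
G up to D♭ is 6 semitones, a half step narrower than a perfect fifth, so the interval is diminished.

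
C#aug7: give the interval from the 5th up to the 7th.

C#+7 (C# augmented seventh) is spelled C#–E#–G##–B.
That puts G## below B.
3 letter names make it a third; at 2 semitones (a whole step narrower than major) the quality is diminished.

diminished third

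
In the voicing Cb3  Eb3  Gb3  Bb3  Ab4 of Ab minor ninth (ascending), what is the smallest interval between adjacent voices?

Adjacent intervals: Cb3→Eb3 = major third; Eb3→Gb3 = minor third; Gb3→Bb3 = major third; Bb3→Ab4 = minor seventh.
The smallest is Eb3 to Gb3, a minor third (3 semitones).

m3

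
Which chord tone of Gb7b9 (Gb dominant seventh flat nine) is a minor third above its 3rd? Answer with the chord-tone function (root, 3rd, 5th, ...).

Gb7b9: Gb–Bb–Db–Fb–Abb.
The 3rd is Bb. A minor third above Bb is Db.
Db is the chord's 5th.

5th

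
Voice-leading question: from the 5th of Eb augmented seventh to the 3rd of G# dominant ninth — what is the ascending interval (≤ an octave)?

Eb augmented seventh has B as its 5th, and G# dominant ninth has B# as its 3rd.
B up to B# is 1 semitone, a half step wider than a perfect unison, so the interval is augmented.

augmented unison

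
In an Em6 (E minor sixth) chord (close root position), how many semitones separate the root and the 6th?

9

Em6 is spelled E–G–B–C#.
E to C# is a major sixth: 9 semitones.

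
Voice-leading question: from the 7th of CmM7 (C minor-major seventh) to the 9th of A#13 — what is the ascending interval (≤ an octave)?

augmented unison

The 7th of CmM7 (C minor-major seventh) is B; the 9th of A#13 is B#.
B up to B# is 1 semitone, a half step wider than a perfect unison, so the interval is augmented.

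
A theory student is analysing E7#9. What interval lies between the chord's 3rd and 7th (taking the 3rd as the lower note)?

d5

Spelling the chord: E G# B D F##.
That puts G# below D.
G# up to D is 6 semitones, a half step narrower than a perfect fifth, so the interval is diminished.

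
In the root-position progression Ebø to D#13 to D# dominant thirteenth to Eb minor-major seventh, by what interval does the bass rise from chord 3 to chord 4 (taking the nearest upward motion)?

diminished second

The roots are D# and Eb.
From D# to Eb: 0 semitones over a second = diminished.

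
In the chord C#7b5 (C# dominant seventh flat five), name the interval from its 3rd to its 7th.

Spelling the chord: C# E# G B.
So we need the interval from E# up to B.
From E# to B: 6 semitones over a fifth = diminished.

diminished fifth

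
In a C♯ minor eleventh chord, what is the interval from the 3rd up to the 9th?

Spelling the chord: C♯, E, G♯, B, D♯, F♯.
The 3rd is E and the 9th is D♯.
E up to D♯ spans 7 letter names and 11 semitones — a major seventh.

M7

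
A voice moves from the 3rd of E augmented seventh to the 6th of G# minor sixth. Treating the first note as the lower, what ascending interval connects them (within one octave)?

E augmented seventh has G# as its 3rd, and G# minor sixth has E# as its 6th.
Counting 6 letters and 9 half steps from G# gives a major sixth.

major 6th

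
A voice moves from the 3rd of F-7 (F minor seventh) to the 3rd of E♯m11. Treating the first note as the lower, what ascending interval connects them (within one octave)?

augmented 7th

F-7 (F minor seventh) has A♭ as its 3rd, and E♯m11 has G♯ as its 3rd.
A♭ up to G♯ is 12 semitones, a half step wider than a major seventh, so the interval is augmented.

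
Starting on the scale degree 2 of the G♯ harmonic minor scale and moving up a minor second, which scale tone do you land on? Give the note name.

The scale is G♯ A♯ B C♯ D♯ E F𝄪.
The scale degree 2 is A♯; a minor second above that is B — scale degree 3.

B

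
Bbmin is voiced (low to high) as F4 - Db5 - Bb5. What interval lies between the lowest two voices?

minor sixth

Those voices are F4 and Db5.
From F to Db: 8 semitones over a sixth = minor.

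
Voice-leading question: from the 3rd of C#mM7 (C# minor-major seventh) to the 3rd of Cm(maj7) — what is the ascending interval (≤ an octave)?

The 3rd of C#mM7 (C# minor-major seventh) is E; the 3rd of Cm(maj7) is Eb.
E up to Eb is 11 semitones, a half step narrower than a perfect octave, so the interval is diminished.

diminished octave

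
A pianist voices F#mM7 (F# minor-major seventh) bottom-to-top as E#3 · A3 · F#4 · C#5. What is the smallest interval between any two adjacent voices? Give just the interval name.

diminished fourth

Adjacent intervals: E#3→A3 = diminished fourth; A3→F#4 = major sixth; F#4→C#5 = perfect fifth.
The smallest is E#3 to A3, a diminished fourth (4 semitones).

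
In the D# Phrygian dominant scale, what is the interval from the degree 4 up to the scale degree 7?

D# phrygian dominant: D# E F## G# A# B C#.
That puts G# below C#.
Counting 4 letters and 5 half steps from G# gives a perfect fourth.

perfect fourth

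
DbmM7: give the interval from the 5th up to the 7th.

Spelling the chord: Db-Fb-Ab-C.
The 5th is Ab and the 7th is C.
From Ab to C is 4 semitones, exactly the major third.

M3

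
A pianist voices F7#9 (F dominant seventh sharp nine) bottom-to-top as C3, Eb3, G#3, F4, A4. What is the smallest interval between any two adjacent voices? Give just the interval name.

m3

Adjacent intervals: C3→Eb3 = minor third; Eb3→G#3 = augmented third; G#3→F4 = diminished seventh; F4→A4 = major third.
The smallest is C3 to Eb3, a minor third (3 semitones).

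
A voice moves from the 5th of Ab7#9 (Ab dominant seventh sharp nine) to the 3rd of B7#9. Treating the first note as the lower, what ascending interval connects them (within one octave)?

augmented seventh

Ab7#9 (Ab dominant seventh sharp nine) has Eb as its 5th, and B7#9 has D# as its 3rd.
7 letter names make it a seventh; at 12 semitones (a half step wider than major) the quality is augmented.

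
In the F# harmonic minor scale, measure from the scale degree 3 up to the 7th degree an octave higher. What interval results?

augmented 12th

F# harmonic minor: F# G# A B C# D E#.
Scale degree 3 = A; 7th scale degree (up an octave) = E#.
12 letter names make it a twelfth; at 20 semitones (a half step wider than perfect) the quality is augmented.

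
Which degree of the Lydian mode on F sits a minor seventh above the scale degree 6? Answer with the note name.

C

The scale is F G A B C D E.
The scale degree 6 is D; a minor seventh above that is C — scale degree 5.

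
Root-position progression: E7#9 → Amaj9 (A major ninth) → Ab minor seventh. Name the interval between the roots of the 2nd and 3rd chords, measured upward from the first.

The roots are A and Ab.
From A to Ab: 11 semitones over an octave = diminished.

diminished octave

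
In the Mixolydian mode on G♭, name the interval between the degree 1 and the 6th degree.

major sixth

The scale runs G♭ A♭ B♭ C♭ D♭ E♭ F♭.
So we need the interval from G♭ up to E♭.
Counting 6 letters and 9 half steps from G♭ gives a major sixth.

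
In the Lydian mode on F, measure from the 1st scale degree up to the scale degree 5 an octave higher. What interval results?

Spelling the Lydian mode on F: F G A B C D E.
That puts F below C.
F up to C spans 12 letter names and 19 semitones — a perfect twelfth.

perfect twelfth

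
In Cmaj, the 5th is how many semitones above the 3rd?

The chord tones of C major are C, E, G.
E to G is a minor third: 3 semitones.

3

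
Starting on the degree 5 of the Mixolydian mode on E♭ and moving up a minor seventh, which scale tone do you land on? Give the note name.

Ab

The scale is E♭ F G A♭ B♭ C D♭.
The degree 5 is B♭; a minor seventh above that is A♭ — scale degree 4.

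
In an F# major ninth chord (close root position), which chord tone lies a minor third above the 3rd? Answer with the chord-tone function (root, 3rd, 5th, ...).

F#maj9 is spelled F#–A#–C#–E#–G#.
The 3rd is A#. A minor third above A# is C#.
C# is the chord's 5th.

5th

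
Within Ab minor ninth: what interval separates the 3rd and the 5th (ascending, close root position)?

major 3rd

Ab minor ninth: Ab, Cb, Eb, Gb, Bb.
3rd = Cb; 5th = Eb.
Cb up to Eb spans 3 letter names and 4 semitones — a major third.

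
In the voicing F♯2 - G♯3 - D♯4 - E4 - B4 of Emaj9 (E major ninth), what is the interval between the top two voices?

P5

Those voices are E4 and B4.
Counting 5 letters and 7 half steps from E gives a perfect fifth.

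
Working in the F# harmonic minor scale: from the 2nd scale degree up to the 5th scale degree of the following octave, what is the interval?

F# harmonic minor: F# G# A B C# D E#.
The 2nd scale degree is G# and the degree 5 (up an octave) is C#.
G# up to C# spans 11 letter names and 17 semitones — a perfect eleventh.

perfect eleventh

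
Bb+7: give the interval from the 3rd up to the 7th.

d5

Bb augmented seventh is spelled Bb-D-F#-Ab.
So we need the interval from D up to Ab.
From D to Ab: 6 semitones over a fifth = diminished.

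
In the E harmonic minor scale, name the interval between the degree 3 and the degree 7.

Spelling the E harmonic minor scale: E F# G A B C D#.
Degree 3 = G; 7th degree = D#.
G up to D# is 8 semitones, a half step wider than a perfect fifth, so the interval is augmented.

augmented 5th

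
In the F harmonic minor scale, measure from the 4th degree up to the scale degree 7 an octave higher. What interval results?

augmented 11th

F harmonic minor: F G A♭ B♭ C D♭ E.
4th degree = B♭; 7th scale degree (up an octave) = E.
From B♭ to E: 18 semitones over an eleventh = augmented.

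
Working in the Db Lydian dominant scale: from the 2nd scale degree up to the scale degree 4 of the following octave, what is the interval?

Spelling the Db Lydian dominant scale: Db Eb F G Ab Bb Cb.
2nd scale degree = Eb; 4th degree (up an octave) = G.
Eb up to G spans 10 letter names and 16 semitones — a major tenth.

major tenth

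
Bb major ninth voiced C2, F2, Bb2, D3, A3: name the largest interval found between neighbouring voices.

Adjacent intervals: C2→F2 = perfect fourth; F2→Bb2 = perfect fourth; Bb2→D3 = major third; D3→A3 = perfect fifth.
The largest is D3 to A3, a perfect fifth (7 semitones).

perfect fifth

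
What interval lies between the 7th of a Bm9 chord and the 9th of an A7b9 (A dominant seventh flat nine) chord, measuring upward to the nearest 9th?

The 7th of Bm9 is A; the 9th of A7b9 (A dominant seventh flat nine) is Bb.
2 letter names make it a second; at 1 semitone (a half step narrower than major) the quality is minor.

m2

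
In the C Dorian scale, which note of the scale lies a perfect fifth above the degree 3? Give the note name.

Bb

The scale is C D Eb F G A Bb.
The degree 3 is Eb; a perfect fifth above that is Bb — scale degree 7.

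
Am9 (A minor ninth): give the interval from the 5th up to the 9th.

The chord tones of Am9 are A-C-E-G-B.
So we need the interval from E up to B.
Counting 5 letters and 7 half steps from E gives a perfect fifth.

perfect fifth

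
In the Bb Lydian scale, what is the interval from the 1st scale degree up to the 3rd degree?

The scale runs Bb C D E F G A.
So we need the interval from Bb up to D.
From Bb to D is 4 semitones, exactly the major third.

major third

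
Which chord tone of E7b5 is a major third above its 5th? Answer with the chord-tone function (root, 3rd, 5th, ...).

7th

E dominant seventh flat five: E G# Bb D.
The 5th is Bb. A major third above Bb is D.
D is the chord's 7th.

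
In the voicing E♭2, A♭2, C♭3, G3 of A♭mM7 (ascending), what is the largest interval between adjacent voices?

augmented 5th

Adjacent intervals: E♭2→A♭2 = perfect fourth; A♭2→C♭3 = minor third; C♭3→G3 = augmented fifth.
The largest is C♭3 to G3, an augmented fifth (8 semitones).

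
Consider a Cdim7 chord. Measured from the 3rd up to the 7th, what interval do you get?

diminished 5th

Spelling the chord: C-E♭-G♭-B𝄫.
So we need the interval from E♭ up to B𝄫.
From E♭ to B𝄫: 6 semitones over a fifth = diminished.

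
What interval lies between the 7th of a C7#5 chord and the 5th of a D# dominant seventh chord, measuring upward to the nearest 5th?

The 7th of C7#5 is Bb; the 5th of D# dominant seventh is A#.
From Bb to A#: 12 semitones over a seventh = augmented.

augmented seventh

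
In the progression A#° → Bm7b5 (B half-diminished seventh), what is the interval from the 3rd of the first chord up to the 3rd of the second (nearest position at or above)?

The 3rd of A#° is C#; the 3rd of Bm7b5 (B half-diminished seventh) is D.
C# up to D is 1 semitone, a half step narrower than a major second, so the interval is minor.

minor 2nd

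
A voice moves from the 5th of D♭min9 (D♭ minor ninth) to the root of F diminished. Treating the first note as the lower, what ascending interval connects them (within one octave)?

major sixth

D♭min9 (D♭ minor ninth) has A♭ as its 5th, and F diminished has F as its root.
Counting 6 letters and 9 half steps from A♭ gives a major sixth.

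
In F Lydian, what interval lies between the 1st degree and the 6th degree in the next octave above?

major 13th

The scale runs F G A B C D E.
So we need the interval from F up to D.
From F to D is 21 semitones, exactly the major thirteenth.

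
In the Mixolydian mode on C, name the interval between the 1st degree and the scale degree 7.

C mixolydian: C D E F G A B♭.
1st degree = C; scale degree 7 = B♭.
From C to B♭: 10 semitones over a seventh = minor.

minor 7th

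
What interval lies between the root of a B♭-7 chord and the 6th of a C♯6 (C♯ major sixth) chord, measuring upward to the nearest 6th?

augmented seventh

The root of B♭-7 is B♭; the 6th of C♯6 (C♯ major sixth) is A♯.
7 letter names make it a seventh; at 12 semitones (a half step wider than major) the quality is augmented.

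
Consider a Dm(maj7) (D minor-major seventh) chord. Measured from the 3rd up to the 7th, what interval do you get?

DmM7 is spelled D–F–A–C♯.
3rd = F; 7th = C♯.
From F to C♯: 8 semitones over a fifth = augmented.

augmented 5th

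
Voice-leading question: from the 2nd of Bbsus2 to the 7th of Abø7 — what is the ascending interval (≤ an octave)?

diminished 5th

Bbsus2 has C as its 2nd, and Abø7 has Gb as its 7th.
C up to Gb is 6 semitones, a half step narrower than a perfect fifth, so the interval is diminished.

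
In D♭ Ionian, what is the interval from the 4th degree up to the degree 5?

Spelling D♭ Ionian: D♭ E♭ F G♭ A♭ B♭ C.
So we need the interval from G♭ up to A♭.
Counting 2 letters and 2 half steps from G♭ gives a major second.

major second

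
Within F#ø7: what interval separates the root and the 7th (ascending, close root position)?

F#ø7 is spelled F#-A-C-E.
So we need the interval from F# up to E.
From F# to E: 10 semitones over a seventh = minor.

minor seventh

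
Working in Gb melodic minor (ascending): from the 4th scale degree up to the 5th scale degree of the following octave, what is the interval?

The scale runs Gb Ab Bbb Cb Db Eb F.
The 4th scale degree is Cb and the 5th degree (up an octave) is Db.
Counting 9 letters and 14 half steps from Cb gives a major ninth.

major ninth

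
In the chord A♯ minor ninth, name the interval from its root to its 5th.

P5

A♯ minor ninth is spelled A♯, C♯, E♯, G♯, B♯.
So we need the interval from A♯ up to E♯.
From A♯ to E♯ is 7 semitones, exactly the perfect fifth.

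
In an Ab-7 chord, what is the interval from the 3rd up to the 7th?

Abm7 (Ab minor seventh) is spelled Ab-Cb-Eb-Gb.
The 3rd is Cb and the 7th is Gb.
From Cb to Gb is 7 semitones, exactly the perfect fifth.

perfect 5th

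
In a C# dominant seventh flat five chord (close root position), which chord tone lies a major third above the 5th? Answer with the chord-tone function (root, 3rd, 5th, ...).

Spelling the chord: C#-E#-G-B.
The 5th is G. A major third above G is B.
B is the chord's 7th.

7th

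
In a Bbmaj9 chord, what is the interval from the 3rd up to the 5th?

Spelling the chord: Bb D F A C.
That puts D below F.
From D to F: 3 semitones over a third = minor.

minor third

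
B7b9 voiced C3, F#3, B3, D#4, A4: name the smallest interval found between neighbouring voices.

Adjacent intervals: C3→F#3 = augmented fourth; F#3→B3 = perfect fourth; B3→D#4 = major third; D#4→A4 = diminished fifth.
The smallest is B3 to D#4, a major third (4 semitones).

major third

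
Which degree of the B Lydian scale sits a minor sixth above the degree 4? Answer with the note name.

C#

The scale is B C# D# E# F# G# A#.
The degree 4 is E#; a minor sixth above that is C# — scale degree 2.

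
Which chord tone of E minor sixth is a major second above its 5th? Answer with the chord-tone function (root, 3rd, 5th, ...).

Em6 is spelled E, G, B, C♯.
The 5th is B. A major second above B is C♯.
C♯ is the chord's 6th.

6th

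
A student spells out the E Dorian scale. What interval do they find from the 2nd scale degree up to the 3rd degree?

m2

Spelling the E Dorian scale: E F# G A B C# D.
That puts F# below G.
From F# to G: 1 semitone over a second = minor.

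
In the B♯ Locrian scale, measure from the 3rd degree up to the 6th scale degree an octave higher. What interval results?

The scale runs B♯ C♯ D♯ E♯ F♯ G♯ A♯.
3rd degree = D♯; degree 6 (up an octave) = G♯.
Counting 11 letters and 17 half steps from D♯ gives a perfect eleventh.

perfect eleventh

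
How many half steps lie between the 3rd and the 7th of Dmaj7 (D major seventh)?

7

Dmaj7: D-F♯-A-C♯.
F♯ to C♯ is a perfect fifth: 7 semitones.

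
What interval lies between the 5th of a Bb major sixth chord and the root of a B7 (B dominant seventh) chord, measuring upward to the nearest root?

The 5th of Bb major sixth is F; the root of B7 (B dominant seventh) is B.
F up to B is 6 semitones, a half step wider than a perfect fourth, so the interval is augmented.

augmented fourth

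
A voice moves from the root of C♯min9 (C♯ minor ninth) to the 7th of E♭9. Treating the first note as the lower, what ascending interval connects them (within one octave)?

C♯min9 (C♯ minor ninth) has C♯ as its root, and E♭9 has D♭ as its 7th.
C♯ up to D♭ is 0 semitones, a whole step narrower than a major second, so the interval is diminished.

diminished second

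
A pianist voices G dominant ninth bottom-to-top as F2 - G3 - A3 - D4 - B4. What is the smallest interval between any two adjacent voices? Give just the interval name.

major 2nd

Adjacent intervals: F2→G3 = major ninth; G3→A3 = major second; A3→D4 = perfect fourth; D4→B4 = major sixth.
The smallest is G3 to A3, a major second (2 semitones).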